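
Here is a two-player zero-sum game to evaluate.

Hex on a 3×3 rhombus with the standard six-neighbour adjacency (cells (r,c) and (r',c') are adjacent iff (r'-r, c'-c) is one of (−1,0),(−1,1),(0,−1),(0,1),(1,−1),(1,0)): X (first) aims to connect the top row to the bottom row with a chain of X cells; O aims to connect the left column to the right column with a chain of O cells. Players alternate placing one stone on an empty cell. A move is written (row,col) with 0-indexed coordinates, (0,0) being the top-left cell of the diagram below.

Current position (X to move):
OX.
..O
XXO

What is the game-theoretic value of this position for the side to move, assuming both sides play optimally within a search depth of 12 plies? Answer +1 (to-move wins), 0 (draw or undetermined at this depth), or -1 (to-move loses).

ply 1, X at OX./..O/XXO | (0,2)=+1→OXX/..O/XXO*; (1,0)=+1→OX./X.O/XXO; (1,1)=+1→OX./.XO/XXO
ply 2, O at OXX/..O/XXO | (1,0)=-1→OXX/O.O/XXO*; (1,1)=-1→OXX/.OO/XXO
ply 3, X at OXX/O.O/XXO | (1,1)=+1→OXX/OXO/XXO*
ply 4: OXX/OXO/XXO is terminal -1 (O); from OX./..O/XXO depth 12

value(OX./..O/XXO, X) = +1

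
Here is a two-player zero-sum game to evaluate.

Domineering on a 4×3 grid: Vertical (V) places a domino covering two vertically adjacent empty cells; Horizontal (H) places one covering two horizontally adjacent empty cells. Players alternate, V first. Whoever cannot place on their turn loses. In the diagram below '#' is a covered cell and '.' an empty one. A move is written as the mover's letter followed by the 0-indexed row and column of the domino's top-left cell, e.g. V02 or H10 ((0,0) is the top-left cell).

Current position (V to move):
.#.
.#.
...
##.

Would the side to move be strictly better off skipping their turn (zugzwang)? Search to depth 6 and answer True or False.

zugzwang(.#./.#./.../##., V) = False

p1 V@[.#./.#./.../##.]: V00[##./##./.../##.]+1* V02[.##/.##/.../##.]+1 V10[.#./##./#../##.]+1 V12[.#./.##/..#/##.]+1 V22[.#./.#./..#/###]+1
p2 H@[##./##./.../##.]: H20[##./##./##./##.]-1* H21[##./##./.##/##.]-1
p3 V@[##./##./##./##.]: V02[###/###/##./##.]+1* V12[##./###/###/##.]+1 V22[##./##./###/###]+1
p4 H@[###/###/##./##.] terminal -1; root [.#./.#./.../##.] d6
suppose V passes — search the same position with H to move:
pass> p1 H@[.#./.#./.../##.]: H20[.#./.#./##./##.]-1* H21[.#./.#./.##/##.]-1
pass> p2 V@[.#./.#./##./##.]: V00[##./##./##./##.]+1* V02[.##/.##/##./##.]+1 V12[.#./.##/###/##.]+1 V22[.#./.#./###/###]+1
pass> p3 H@[##./##./##./##.] terminal -1; root [.#./.#./.../##.] d6
for V: play +1, pass +1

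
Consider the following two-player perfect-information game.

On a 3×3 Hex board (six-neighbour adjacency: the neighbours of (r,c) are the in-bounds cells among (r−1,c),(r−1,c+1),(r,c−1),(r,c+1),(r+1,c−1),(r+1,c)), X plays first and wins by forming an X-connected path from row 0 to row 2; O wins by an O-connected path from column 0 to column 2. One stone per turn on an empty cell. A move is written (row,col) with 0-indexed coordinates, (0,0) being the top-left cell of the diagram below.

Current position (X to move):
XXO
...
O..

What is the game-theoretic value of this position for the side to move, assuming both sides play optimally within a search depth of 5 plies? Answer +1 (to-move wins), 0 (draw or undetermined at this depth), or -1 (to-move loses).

[XXO/.../O..] X move#1: (1,0):-1/XXO/X../O..*, (1,1):-1/XXO/.X./O.., (1,2):-1/XXO/..X/O.., (2,1):-1/XXO/.../OX., (2,2):-1/XXO/.../O.X
[XXO/X../O..] O move#2: (1,1):+1/XXO/XO./O..*, (1,2):+1/XXO/X.O/O.., (2,1):+1/XXO/X../OO., (2,2):+1/XXO/X../O.O
[XXO/XO./O..] end (terminal -1, X#3); searched XXO/.../O.. to 5

value(XXO/.../O.., X) = -1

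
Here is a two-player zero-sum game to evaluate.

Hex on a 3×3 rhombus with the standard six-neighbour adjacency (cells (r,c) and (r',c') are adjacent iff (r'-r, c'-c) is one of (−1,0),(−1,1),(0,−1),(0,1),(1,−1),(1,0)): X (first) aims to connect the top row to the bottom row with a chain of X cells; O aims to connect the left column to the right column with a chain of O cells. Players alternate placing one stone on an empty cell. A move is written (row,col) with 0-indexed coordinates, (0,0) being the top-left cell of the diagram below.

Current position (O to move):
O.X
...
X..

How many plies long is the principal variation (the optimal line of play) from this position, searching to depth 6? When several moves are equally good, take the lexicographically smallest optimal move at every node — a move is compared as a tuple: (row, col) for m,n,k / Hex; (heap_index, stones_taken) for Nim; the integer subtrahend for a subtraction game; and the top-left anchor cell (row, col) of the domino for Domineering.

[O.X/.../X..] O move#1: (0,1):-1/OOX/.../X..*, (1,0):-1/O.X/O../X.., (1,1):-1/O.X/.O./X.., (1,2):-1/O.X/..O/X.., (2,1):-1/O.X/.../XO., (2,2):-1/O.X/.../X.O
[OOX/.../X..] X move#2: (1,0):+1/OOX/X../X..*, (1,1):+1/OOX/.X./X.., (1,2):+1/OOX/..X/X.., (2,1):+1/OOX/.../XX., (2,2):+1/OOX/.../X.X
[OOX/X../X..] O move#3: (1,1):-1/OOX/XO./X..*, (1,2):-1/OOX/X.O/X.., (2,1):-1/OOX/X../XO., (2,2):-1/OOX/X../X.O
[OOX/XO./X..] X move#4: (1,2):+1/OOX/XOX/X..*, (2,1):-1/OOX/XO./XX., (2,2):-1/OOX/XO./X.X
[OOX/XOX/X..] O move#5: (2,1):-1/OOX/XOX/XO.*, (2,2):-1/OOX/XOX/X.O
[OOX/XOX/XO.] X move#6: (2,2):+1/OOX/XOX/XOX*
[OOX/XOX/XOX] end (terminal -1, O#7); searched O.X/.../X.. to 6

PV length from [O.X/.../X..]: 6 plies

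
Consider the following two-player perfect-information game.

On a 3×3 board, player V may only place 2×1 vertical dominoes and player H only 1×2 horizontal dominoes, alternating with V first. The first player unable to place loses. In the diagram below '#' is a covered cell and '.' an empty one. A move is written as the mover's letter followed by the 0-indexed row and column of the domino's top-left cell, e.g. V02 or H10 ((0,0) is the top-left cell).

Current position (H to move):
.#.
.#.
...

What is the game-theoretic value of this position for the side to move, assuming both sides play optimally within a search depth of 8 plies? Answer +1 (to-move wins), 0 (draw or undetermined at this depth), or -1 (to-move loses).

value(.#./.#./..., H) = -1

[.#./.#./...] H move#1: H20:-1/.#./.#./##.*, H21:-1/.#./.#./.##
[.#./.#./##.] V move#2: V00:+1/##./##./##.*, V02:+1/.##/.##/##., V12:+1/.#./.##/###
[##./##./##.] end (terminal -1, H#3); searched .#./.#./... to 8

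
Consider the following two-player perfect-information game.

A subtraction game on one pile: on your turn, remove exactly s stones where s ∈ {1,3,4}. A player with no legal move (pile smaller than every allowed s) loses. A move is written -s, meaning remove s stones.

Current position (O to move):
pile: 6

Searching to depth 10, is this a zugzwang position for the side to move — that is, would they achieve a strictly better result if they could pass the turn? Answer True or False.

zugzwang(6, O) = False

ply 1, O at 6 | -1=-1→5; -3=-1→3; -4=+1→2*
ply 2, X at 2 | -1=-1→1*
ply 3, O at 1 | -1=+1→0*
ply 4: 0 is terminal -1 (X); from 6 depth 10
suppose O passes — search the same position with X to move:
pass> ply 1, X at 6 | -1=-1→5; -3=-1→3; -4=+1→2*
pass> ply 2, O at 2 | -1=-1→1*
pass> ply 3, X at 1 | -1=+1→0*
pass> ply 4: 0 is terminal -1 (O); from 6 depth 10
for O: play +1, pass -1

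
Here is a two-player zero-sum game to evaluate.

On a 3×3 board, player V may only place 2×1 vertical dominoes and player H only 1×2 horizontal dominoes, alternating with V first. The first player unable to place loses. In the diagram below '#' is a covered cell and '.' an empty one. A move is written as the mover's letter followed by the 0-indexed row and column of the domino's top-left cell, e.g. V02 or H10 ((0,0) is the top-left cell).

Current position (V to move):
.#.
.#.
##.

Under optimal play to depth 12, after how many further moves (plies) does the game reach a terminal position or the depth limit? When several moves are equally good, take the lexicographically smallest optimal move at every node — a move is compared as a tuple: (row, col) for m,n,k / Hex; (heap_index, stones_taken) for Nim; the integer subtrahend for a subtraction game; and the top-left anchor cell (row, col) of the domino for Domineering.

p1 V@[.#./.#./##.]: V00[##./##./##.]+1* V02[.##/.##/##.]+1 V12[.#./.##/###]+1
p2 H@[##./##./##.] terminal -1; root [.#./.#./##.] d12

PV length from [.#./.#./##.]: 1 ply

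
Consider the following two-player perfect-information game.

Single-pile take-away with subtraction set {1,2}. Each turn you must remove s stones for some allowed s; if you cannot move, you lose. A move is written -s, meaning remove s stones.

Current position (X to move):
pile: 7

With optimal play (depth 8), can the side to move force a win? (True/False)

p1 X@[7]: -1[6]+1* -2[5]-1
p2 O@[6]: -1[5]-1* -2[4]-1
p3 X@[5]: -1[4]-1 -2[3]+1*
p4 O@[3]: -1[2]-1* -2[1]-1
p5 X@[2]: -1[1]-1 -2[0]+1*
p6 O@[0] terminal -1; root [7] d8

X winning at [7]: True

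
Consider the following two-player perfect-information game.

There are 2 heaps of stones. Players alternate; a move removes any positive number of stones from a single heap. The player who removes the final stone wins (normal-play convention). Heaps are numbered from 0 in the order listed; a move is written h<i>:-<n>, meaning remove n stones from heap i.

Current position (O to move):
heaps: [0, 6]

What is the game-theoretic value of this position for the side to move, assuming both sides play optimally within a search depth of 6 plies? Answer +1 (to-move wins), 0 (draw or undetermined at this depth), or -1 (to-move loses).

value((0,6), O) = +1

[(0,6)] O move#1: h1:-1:-1/(0,5), h1:-2:-1/(0,4), h1:-3:-1/(0,3), h1:-4:-1/(0,2), h1:-5:-1/(0,1), h1:-6:+1/(0,0)*
[(0,0)] end (terminal -1, X#2); searched (0,6) to 6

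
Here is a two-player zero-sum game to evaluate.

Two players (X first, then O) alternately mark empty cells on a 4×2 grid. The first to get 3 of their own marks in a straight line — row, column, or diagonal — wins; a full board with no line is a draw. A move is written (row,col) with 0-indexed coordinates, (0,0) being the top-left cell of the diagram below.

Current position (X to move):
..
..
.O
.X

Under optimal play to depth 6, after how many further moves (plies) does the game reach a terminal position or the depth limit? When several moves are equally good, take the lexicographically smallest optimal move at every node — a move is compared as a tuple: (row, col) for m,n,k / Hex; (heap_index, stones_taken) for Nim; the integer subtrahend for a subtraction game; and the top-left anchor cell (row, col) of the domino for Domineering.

ply 1, X at ../../.O/.X | (0,0)=+0→X./../.O/.X*; (0,1)=+0→.X/../.O/.X; (1,0)=+0→../X./.O/.X; (1,1)=+0→../.X/.O/.X; (2,0)=+0→../../XO/.X; (3,0)=+0→../../.O/XX
ply 2, O at X./../.O/.X | (0,1)=+0→XO/../.O/.X*; (1,0)=+0→X./O./.O/.X; (1,1)=+0→X./.O/.O/.X; (2,0)=+0→X./../OO/.X; (3,0)=+0→X./../.O/OX
ply 3, X at XO/../.O/.X | (1,0)=-1→XO/X./.O/.X; (1,1)=+0→XO/.X/.O/.X*; (2,0)=-1→XO/../XO/.X; (3,0)=-1→XO/../.O/XX
ply 4, O at XO/.X/.O/.X | (1,0)=+0→XO/OX/.O/.X*; (2,0)=+0→XO/.X/OO/.X; (3,0)=+0→XO/.X/.O/OX
ply 5, X at XO/OX/.O/.X | (2,0)=+0→XO/OX/XO/.X*; (3,0)=+0→XO/OX/.O/XX
ply 6, O at XO/OX/XO/.X | (3,0)=+0→XO/OX/XO/OX*
ply 7: XO/OX/XO/OX is terminal +0 (X); from ../../.O/.X depth 6

PV length from [../../.O/.X]: 6 plies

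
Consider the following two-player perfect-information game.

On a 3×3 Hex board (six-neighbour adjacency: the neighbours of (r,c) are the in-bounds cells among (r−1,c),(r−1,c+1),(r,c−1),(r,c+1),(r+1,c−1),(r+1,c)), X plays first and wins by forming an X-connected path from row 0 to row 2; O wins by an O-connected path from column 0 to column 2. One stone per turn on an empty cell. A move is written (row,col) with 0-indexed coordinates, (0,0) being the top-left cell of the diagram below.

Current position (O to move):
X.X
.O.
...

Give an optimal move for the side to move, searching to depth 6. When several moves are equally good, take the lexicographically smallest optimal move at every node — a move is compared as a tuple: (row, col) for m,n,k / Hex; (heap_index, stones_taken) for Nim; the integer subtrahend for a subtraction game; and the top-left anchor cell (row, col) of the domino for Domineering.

ply 1, O at X.X/.O./... | (0,1)=-1→XOX/.O./...; (1,0)=-1→X.X/OO./...; (1,2)=+1→X.X/.OO/...*; (2,0)=-1→X.X/.O./O..; (2,1)=+1→X.X/.O./.O.; (2,2)=+1→X.X/.O./..O
ply 2, X at X.X/.OO/... | (0,1)=-1→XXX/.OO/...*; (1,0)=-1→X.X/XOO/...; (2,0)=-1→X.X/.OO/X..; (2,1)=-1→X.X/.OO/.X.; (2,2)=-1→X.X/.OO/..X
ply 3, O at XXX/.OO/... | (1,0)=+1→XXX/OOO/...*; (2,0)=+1→XXX/.OO/O..; (2,1)=+1→XXX/.OO/.O.; (2,2)=+1→XXX/.OO/..O
ply 4: XXX/OOO/... is terminal -1 (X); from X.X/.O./... depth 6

O's best at [X.X/.O./...]: (1,2)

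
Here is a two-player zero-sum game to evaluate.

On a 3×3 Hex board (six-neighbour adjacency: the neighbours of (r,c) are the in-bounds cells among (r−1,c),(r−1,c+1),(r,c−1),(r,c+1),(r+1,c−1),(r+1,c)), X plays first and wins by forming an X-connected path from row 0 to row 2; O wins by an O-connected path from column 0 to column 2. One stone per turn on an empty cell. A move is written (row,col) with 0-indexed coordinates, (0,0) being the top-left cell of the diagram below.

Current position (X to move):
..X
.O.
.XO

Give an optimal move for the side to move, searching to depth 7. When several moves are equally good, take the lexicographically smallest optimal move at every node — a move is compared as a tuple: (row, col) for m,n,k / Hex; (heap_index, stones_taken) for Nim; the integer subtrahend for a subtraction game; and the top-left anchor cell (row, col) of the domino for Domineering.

[..X/.O./.XO] X move#1: (0,0):-1/X.X/.O./.XO, (0,1):-1/.XX/.O./.XO, (1,0):+1/..X/XO./.XO*, (1,2):+1/..X/.OX/.XO, (2,0):+1/..X/.O./XXO
[..X/XO./.XO] O move#2: (0,0):-1/O.X/XO./.XO*, (0,1):-1/.OX/XO./.XO, (1,2):-1/..X/XOO/.XO, (2,0):-1/..X/XO./OXO
[O.X/XO./.XO] X move#3: (0,1):+1/OXX/XO./.XO*, (1,2):+1/O.X/XOX/.XO, (2,0):+1/O.X/XO./XXO
[OXX/XO./.XO] O move#4: (1,2):-1/OXX/XOO/.XO*, (2,0):-1/OXX/XO./OXO
[OXX/XOO/.XO] X move#5: (2,0):+1/OXX/XOO/XXO*
[OXX/XOO/XXO] end (terminal -1, O#6); searched ..X/.O./.XO to 7

X's best at [..X/.O./.XO]: (1,0)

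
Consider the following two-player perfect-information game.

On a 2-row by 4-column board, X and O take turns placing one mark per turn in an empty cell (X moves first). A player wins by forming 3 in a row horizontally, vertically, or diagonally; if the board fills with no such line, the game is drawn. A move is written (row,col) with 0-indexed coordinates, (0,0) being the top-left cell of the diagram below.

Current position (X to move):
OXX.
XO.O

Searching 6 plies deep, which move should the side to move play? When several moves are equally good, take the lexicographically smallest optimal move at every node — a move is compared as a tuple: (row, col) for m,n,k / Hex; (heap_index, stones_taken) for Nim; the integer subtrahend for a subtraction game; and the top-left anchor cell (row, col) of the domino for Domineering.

X's best at [OXX./XO.O]: (0,3)

p1 X@[OXX./XO.O]: (0,3)[OXXX/XO.O]+1* (1,2)[OXX./XOXO]+0
p2 O@[OXXX/XO.O] terminal -1; root [OXX./XO.O] d6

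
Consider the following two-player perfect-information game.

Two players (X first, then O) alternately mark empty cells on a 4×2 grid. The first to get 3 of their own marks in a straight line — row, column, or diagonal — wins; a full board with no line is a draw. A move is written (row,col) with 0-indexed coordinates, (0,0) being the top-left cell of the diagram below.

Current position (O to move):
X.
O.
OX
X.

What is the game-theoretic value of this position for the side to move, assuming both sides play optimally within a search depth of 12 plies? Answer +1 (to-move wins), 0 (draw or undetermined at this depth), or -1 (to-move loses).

[X./O./OX/X.] O move#1: (0,1):+0/XO/O./OX/X.*, (1,1):+0/X./OO/OX/X., (3,1):+0/X./O./OX/XO
[XO/O./OX/X.] X move#2: (1,1):+0/XO/OX/OX/X.*, (3,1):+0/XO/O./OX/XX
[XO/OX/OX/X.] O move#3: (3,1):+0/XO/OX/OX/XO*
[XO/OX/OX/XO] end (terminal +0, X#4); searched X./O./OX/X. to 12

value(X./O./OX/X., O) = 0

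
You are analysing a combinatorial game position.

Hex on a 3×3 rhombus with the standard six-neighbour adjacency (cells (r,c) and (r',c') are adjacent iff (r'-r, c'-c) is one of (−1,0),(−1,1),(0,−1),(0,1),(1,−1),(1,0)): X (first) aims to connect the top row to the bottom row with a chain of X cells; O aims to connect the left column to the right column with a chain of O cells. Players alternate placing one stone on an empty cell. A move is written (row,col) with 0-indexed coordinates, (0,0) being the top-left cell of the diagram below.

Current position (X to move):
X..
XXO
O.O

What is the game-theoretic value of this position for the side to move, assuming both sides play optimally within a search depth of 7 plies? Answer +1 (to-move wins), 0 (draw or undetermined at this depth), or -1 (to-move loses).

value(X../XXO/O.O, X) = +1

[X../XXO/O.O] X move#1: (0,1):-1/XX./XXO/O.O, (0,2):-1/X.X/XXO/O.O, (2,1):+1/X../XXO/OXO*
[X../XXO/OXO] end (terminal -1, O#2); searched X../XXO/O.O to 7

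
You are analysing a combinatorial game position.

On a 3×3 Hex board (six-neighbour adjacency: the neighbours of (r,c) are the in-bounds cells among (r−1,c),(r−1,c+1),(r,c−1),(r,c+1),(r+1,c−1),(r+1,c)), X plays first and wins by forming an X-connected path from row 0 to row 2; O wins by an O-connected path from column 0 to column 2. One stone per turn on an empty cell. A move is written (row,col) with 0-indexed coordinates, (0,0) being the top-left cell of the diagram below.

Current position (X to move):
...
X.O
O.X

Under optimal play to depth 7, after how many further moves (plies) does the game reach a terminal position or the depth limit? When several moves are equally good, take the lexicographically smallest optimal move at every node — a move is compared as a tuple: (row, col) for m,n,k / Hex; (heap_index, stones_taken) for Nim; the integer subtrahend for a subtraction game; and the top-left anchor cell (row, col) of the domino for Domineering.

p1 X@[.../X.O/O.X]: (0,0)[X../X.O/O.X]-1* (0,1)[.X./X.O/O.X]-1 (0,2)[..X/X.O/O.X]-1 (1,1)[.../XXO/O.X]-1 (2,1)[.../X.O/OXX]-1
p2 O@[X../X.O/O.X]: (0,1)[XO./X.O/O.X]+1* (0,2)[X.O/X.O/O.X]+1 (1,1)[X../XOO/O.X]+1 (2,1)[X../X.O/OOX]+1
p3 X@[XO./X.O/O.X]: (0,2)[XOX/X.O/O.X]-1* (1,1)[XO./XXO/O.X]-1 (2,1)[XO./X.O/OXX]-1
p4 O@[XOX/X.O/O.X]: (1,1)[XOX/XOO/O.X]+1* (2,1)[XOX/X.O/OOX]+1
p5 X@[XOX/XOO/O.X] terminal -1; root [.../X.O/O.X] d7

PV length from [.../X.O/O.X]: 4 plies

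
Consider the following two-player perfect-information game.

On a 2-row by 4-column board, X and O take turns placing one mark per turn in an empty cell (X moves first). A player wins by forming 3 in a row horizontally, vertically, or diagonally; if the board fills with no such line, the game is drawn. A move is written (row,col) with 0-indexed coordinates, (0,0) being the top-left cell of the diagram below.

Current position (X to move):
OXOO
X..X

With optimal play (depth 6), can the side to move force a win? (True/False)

X winning at [OXOO/X..X]: False

ply 1, X at OXOO/X..X | (1,1)=+0→OXOO/XX.X*; (1,2)=+0→OXOO/X.XX
ply 2, O at OXOO/XX.X | (1,2)=+0→OXOO/XXOX*
ply 3: OXOO/XXOX is terminal +0 (X); from OXOO/X..X depth 6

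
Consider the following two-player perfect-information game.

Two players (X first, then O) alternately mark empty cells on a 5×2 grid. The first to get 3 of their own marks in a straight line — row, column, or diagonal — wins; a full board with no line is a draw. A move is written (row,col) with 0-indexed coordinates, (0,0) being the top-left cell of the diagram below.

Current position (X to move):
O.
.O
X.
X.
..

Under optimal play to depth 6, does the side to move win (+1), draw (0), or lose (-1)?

[O./.O/X./X./..] X move#1: (0,1):+1/OX/.O/X./X./..*, (1,0):+1/O./XO/X./X./.., (2,1):+1/O./.O/XX/X./.., (3,1):+1/O./.O/X./XX/.., (4,0):+1/O./.O/X./X./X., (4,1):+1/O./.O/X./X./.X
[OX/.O/X./X./..] O move#2: (1,0):-1/OX/OO/X./X./..*, (2,1):-1/OX/.O/XO/X./.., (3,1):-1/OX/.O/X./XO/.., (4,0):-1/OX/.O/X./X./O., (4,1):-1/OX/.O/X./X./.O
[OX/OO/X./X./..] X move#3: (2,1):+0/OX/OO/XX/X./.., (3,1):+0/OX/OO/X./XX/.., (4,0):+1/OX/OO/X./X./X.*, (4,1):+0/OX/OO/X./X./.X
[OX/OO/X./X./X.] end (terminal -1, O#4); searched O./.O/X./X./.. to 6

value(O./.O/X./X./.., X) = +1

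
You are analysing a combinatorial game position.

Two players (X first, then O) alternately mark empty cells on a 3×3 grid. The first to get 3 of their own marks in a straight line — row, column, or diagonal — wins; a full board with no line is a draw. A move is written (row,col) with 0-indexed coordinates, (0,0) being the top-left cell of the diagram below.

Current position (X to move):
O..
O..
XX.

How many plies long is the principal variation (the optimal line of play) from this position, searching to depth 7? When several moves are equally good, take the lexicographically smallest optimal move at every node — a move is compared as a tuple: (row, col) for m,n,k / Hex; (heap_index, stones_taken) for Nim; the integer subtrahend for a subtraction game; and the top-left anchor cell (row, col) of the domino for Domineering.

PV length from [O../O../XX.]: 3 plies

ply 1, X at O../O../XX. | (0,1)=+1→OX./O../XX.*; (0,2)=+1→O.X/O../XX.; (1,1)=+1→O../OX./XX.; (1,2)=+1→O../O.X/XX.; (2,2)=+1→O../O../XXX
ply 2, O at OX./O../XX. | (0,2)=-1→OXO/O../XX.*; (1,1)=-1→OX./OO./XX.; (1,2)=-1→OX./O.O/XX.; (2,2)=-1→OX./O../XXO
ply 3, X at OXO/O../XX. | (1,1)=+1→OXO/OX./XX.*; (1,2)=+1→OXO/O.X/XX.; (2,2)=+1→OXO/O../XXX
ply 4: OXO/OX./XX. is terminal -1 (O); from O../O../XX. depth 7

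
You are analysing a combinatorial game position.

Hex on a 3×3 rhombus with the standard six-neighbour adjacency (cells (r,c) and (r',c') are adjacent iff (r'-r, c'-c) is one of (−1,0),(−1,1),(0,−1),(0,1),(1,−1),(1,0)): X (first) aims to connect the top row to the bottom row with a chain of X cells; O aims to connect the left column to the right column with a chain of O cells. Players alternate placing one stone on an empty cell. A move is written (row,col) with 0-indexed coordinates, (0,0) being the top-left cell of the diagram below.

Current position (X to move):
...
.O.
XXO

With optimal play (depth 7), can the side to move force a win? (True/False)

p1 X@[.../.O./XXO]: (0,0)[X../.O./XXO]-1 (0,1)[.X./.O./XXO]-1 (0,2)[..X/.O./XXO]+1* (1,0)[.../XO./XXO]+1 (1,2)[.../.OX/XXO]+1
p2 O@[..X/.O./XXO]: (0,0)[O.X/.O./XXO]-1* (0,1)[.OX/.O./XXO]-1 (1,0)[..X/OO./XXO]-1 (1,2)[..X/.OO/XXO]-1
p3 X@[O.X/.O./XXO]: (0,1)[OXX/.O./XXO]+1* (1,0)[O.X/XO./XXO]+1 (1,2)[O.X/.OX/XXO]+1
p4 O@[OXX/.O./XXO]: (1,0)[OXX/OO./XXO]-1* (1,2)[OXX/.OO/XXO]-1
p5 X@[OXX/OO./XXO]: (1,2)[OXX/OOX/XXO]+1*
p6 O@[OXX/OOX/XXO] terminal -1; root [.../.O./XXO] d7

X winning at [.../.O./XXO]: True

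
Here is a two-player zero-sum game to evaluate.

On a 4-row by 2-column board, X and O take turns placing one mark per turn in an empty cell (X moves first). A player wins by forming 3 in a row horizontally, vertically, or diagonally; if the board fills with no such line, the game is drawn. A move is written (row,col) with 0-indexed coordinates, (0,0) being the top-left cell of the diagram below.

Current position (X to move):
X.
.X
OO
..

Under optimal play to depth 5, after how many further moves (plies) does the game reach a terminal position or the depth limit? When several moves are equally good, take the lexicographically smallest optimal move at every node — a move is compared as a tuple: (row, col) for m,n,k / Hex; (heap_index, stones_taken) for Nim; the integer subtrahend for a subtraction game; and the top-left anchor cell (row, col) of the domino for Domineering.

PV length from [X./.X/OO/..]: 4 plies

ply 1, X at X./.X/OO/.. | (0,1)=+0→XX/.X/OO/..*; (1,0)=+0→X./XX/OO/..; (3,0)=+0→X./.X/OO/X.; (3,1)=+0→X./.X/OO/.X
ply 2, O at XX/.X/OO/.. | (1,0)=+0→XX/OX/OO/..*; (3,0)=+0→XX/.X/OO/O.; (3,1)=+0→XX/.X/OO/.O
ply 3, X at XX/OX/OO/.. | (3,0)=+0→XX/OX/OO/X.*; (3,1)=-1→XX/OX/OO/.X
ply 4, O at XX/OX/OO/X. | (3,1)=+0→XX/OX/OO/XO*
ply 5: XX/OX/OO/XO is terminal +0 (X); from X./.X/OO/.. depth 5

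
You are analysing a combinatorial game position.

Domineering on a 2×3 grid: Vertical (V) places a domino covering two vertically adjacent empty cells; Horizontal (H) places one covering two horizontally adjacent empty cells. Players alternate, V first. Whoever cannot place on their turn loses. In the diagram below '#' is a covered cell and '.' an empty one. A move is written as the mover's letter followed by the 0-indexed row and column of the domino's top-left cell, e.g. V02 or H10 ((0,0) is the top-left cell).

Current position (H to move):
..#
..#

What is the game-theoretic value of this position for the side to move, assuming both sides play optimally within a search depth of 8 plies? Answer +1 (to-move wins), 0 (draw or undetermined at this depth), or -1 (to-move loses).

value(..#/..#, H) = +1

ply 1, H at ..#/..# | H00=+1→###/..#*; H10=+1→..#/###
ply 2: ###/..# is terminal -1 (V); from ..#/..# depth 8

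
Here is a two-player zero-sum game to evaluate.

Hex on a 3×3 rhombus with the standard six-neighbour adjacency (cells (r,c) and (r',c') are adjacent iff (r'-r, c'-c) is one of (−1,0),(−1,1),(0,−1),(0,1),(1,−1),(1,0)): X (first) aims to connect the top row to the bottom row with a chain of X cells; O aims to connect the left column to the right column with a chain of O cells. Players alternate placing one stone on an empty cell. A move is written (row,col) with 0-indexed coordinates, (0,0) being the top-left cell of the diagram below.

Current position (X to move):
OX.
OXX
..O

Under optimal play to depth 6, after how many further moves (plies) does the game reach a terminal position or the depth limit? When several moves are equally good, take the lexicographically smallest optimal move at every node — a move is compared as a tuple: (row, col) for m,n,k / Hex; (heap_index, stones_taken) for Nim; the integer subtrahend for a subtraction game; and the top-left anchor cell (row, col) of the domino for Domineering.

[OX./OXX/..O] X move#1: (0,2):+1/OXX/OXX/..O*, (2,0):+1/OX./OXX/X.O, (2,1):+1/OX./OXX/.XO
[OXX/OXX/..O] O move#2: (2,0):-1/OXX/OXX/O.O*, (2,1):-1/OXX/OXX/.OO
[OXX/OXX/O.O] X move#3: (2,1):+1/OXX/OXX/OXO*
[OXX/OXX/OXO] end (terminal -1, O#4); searched OX./OXX/..O to 6

PV length from [OX./OXX/..O]: 3 plies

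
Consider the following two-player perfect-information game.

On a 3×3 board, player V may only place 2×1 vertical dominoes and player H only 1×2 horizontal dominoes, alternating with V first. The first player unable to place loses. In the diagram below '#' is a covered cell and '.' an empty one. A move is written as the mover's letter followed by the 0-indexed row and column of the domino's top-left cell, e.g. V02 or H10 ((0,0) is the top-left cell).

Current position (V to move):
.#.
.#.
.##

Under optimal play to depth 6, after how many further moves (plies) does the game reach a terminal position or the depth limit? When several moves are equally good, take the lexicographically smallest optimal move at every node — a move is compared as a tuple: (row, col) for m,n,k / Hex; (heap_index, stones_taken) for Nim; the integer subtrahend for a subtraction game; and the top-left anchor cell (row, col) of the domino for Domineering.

PV length from [.#./.#./.##]: 1 ply

p1 V@[.#./.#./.##]: V00[##./##./.##]+1* V02[.##/.##/.##]+1 V10[.#./##./###]+1
p2 H@[##./##./.##] terminal -1; root [.#./.#./.##] d6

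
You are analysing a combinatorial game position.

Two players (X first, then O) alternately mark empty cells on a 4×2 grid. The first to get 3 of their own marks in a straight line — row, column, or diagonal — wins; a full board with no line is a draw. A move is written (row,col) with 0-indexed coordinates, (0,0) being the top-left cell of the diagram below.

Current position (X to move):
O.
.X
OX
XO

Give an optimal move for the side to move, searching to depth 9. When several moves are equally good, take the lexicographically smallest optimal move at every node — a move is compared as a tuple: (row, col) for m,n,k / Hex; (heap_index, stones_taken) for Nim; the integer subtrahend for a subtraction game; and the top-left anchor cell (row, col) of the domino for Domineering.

X's best at [O./.X/OX/XO]: (0,1)

p1 X@[O./.X/OX/XO]: (0,1)[OX/.X/OX/XO]+1* (1,0)[O./XX/OX/XO]+0
p2 O@[OX/.X/OX/XO] terminal -1; root [O./.X/OX/XO] d9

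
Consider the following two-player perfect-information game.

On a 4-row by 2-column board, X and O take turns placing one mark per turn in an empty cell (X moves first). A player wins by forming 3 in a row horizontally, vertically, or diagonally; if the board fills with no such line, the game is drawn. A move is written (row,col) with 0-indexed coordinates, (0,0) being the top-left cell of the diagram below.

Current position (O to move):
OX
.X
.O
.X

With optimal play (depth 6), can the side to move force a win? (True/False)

O winning at [OX/.X/.O/.X]: False

[OX/.X/.O/.X] O move#1: (1,0):+0/OX/OX/.O/.X*, (2,0):+0/OX/.X/OO/.X, (3,0):+0/OX/.X/.O/OX
[OX/OX/.O/.X] X move#2: (2,0):+0/OX/OX/XO/.X*, (3,0):-1/OX/OX/.O/XX
[OX/OX/XO/.X] O move#3: (3,0):+0/OX/OX/XO/OX*
[OX/OX/XO/OX] end (terminal +0, X#4); searched OX/.X/.O/.X to 6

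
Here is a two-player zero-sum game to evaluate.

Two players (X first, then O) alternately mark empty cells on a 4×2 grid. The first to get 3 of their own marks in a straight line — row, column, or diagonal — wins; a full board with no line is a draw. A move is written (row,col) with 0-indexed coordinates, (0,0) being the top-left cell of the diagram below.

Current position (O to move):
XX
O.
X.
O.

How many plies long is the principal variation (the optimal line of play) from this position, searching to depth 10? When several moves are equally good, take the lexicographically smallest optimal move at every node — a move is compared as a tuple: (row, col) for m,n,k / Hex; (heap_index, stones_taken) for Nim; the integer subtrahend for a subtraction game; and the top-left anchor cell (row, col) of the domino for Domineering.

PV length from [XX/O./X./O.]: 3 plies

[XX/O./X./O.] O move#1: (1,1):+0/XX/OO/X./O.*, (2,1):+0/XX/O./XO/O., (3,1):+0/XX/O./X./OO
[XX/OO/X./O.] X move#2: (2,1):+0/XX/OO/XX/O.*, (3,1):+0/XX/OO/X./OX
[XX/OO/XX/O.] O move#3: (3,1):+0/XX/OO/XX/OO*
[XX/OO/XX/OO] end (terminal +0, X#4); searched XX/O./X./O. to 10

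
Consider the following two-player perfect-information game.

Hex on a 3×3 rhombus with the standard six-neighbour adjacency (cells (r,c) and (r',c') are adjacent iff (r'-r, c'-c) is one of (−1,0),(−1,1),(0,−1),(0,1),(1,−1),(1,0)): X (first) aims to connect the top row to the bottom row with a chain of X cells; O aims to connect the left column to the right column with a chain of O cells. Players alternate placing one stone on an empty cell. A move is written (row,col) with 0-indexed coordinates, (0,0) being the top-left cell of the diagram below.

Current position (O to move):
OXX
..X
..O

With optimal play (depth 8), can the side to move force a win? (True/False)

p1 O@[OXX/..X/..O]: (1,0)[OXX/O.X/..O]-1* (1,1)[OXX/.OX/..O]-1 (2,0)[OXX/..X/O.O]-1 (2,1)[OXX/..X/.OO]-1
p2 X@[OXX/O.X/..O]: (1,1)[OXX/OXX/..O]+1* (2,0)[OXX/O.X/X.O]+1 (2,1)[OXX/O.X/.XO]+1
p3 O@[OXX/OXX/..O]: (2,0)[OXX/OXX/O.O]-1* (2,1)[OXX/OXX/.OO]-1
p4 X@[OXX/OXX/O.O]: (2,1)[OXX/OXX/OXO]+1*
p5 O@[OXX/OXX/OXO] terminal -1; root [OXX/..X/..O] d8

O winning at [OXX/..X/..O]: False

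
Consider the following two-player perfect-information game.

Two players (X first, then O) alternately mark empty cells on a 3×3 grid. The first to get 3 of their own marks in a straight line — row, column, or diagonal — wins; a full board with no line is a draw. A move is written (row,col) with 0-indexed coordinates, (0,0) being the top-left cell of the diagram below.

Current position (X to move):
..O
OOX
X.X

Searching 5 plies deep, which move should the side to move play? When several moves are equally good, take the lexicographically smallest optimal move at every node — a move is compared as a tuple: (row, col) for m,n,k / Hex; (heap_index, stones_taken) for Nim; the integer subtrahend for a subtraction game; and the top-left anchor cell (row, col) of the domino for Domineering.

[..O/OOX/X.X] X move#1: (0,0):+0/X.O/OOX/X.X, (0,1):+0/.XO/OOX/X.X, (2,1):+1/..O/OOX/XXX*
[..O/OOX/XXX] end (terminal -1, O#2); searched ..O/OOX/X.X to 5

X's best at [..O/OOX/X.X]: (2,1)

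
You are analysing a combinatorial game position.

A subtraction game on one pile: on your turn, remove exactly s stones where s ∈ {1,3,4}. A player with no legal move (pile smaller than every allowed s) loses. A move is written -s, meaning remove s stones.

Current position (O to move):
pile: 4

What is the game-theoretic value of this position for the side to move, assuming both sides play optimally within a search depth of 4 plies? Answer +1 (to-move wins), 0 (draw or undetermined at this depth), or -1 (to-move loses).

p1 O@[4]: -1[3]-1 -3[1]-1 -4[0]+1*
p2 X@[0] terminal -1; root [4] d4

value(4, O) = +1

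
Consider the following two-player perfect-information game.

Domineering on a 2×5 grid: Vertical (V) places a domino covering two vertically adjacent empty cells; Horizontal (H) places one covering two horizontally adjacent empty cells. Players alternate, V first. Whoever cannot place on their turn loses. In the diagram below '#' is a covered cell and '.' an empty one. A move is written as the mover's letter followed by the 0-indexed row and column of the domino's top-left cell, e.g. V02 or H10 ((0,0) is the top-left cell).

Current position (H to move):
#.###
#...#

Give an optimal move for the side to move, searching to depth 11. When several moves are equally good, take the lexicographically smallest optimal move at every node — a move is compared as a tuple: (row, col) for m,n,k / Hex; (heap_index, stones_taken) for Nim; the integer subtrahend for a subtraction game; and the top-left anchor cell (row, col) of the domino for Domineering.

ply 1, H at #.###/#...# | H11=+1→#.###/###.#*; H12=-1→#.###/#.###
ply 2: #.###/###.# is terminal -1 (V); from #.###/#...# depth 11

H's best at [#.###/#...#]: H11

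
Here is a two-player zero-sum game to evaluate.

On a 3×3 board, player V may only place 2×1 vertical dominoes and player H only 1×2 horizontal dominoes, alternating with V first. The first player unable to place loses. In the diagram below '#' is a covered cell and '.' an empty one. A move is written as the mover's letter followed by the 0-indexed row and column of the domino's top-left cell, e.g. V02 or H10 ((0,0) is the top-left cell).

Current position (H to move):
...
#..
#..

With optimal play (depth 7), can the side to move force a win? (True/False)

p1 H@[.../#../#..]: H00[##./#../#..]-1 H01[.##/#../#..]-1 H11[.../###/#..]+1* H21[.../#../###]-1
p2 V@[.../###/#..] terminal -1; root [.../#../#..] d7

H winning at [.../#../#..]: True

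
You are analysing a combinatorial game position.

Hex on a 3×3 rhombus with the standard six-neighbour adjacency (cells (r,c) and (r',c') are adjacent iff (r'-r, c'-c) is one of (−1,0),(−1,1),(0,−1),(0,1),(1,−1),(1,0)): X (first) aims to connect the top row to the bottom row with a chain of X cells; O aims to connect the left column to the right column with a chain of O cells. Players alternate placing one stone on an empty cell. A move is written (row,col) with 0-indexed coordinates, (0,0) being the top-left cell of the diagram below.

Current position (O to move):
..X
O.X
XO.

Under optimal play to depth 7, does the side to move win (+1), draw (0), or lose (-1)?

value(..X/O.X/XO., O) = -1

p1 O@[..X/O.X/XO.]: (0,0)[O.X/O.X/XO.]-1* (0,1)[.OX/O.X/XO.]-1 (1,1)[..X/OOX/XO.]-1 (2,2)[..X/O.X/XOO]-1
p2 X@[O.X/O.X/XO.]: (0,1)[OXX/O.X/XO.]+1* (1,1)[O.X/OXX/XO.]+1 (2,2)[O.X/O.X/XOX]+1
p3 O@[OXX/O.X/XO.]: (1,1)[OXX/OOX/XO.]-1* (2,2)[OXX/O.X/XOO]-1
p4 X@[OXX/OOX/XO.]: (2,2)[OXX/OOX/XOX]+1*
p5 O@[OXX/OOX/XOX] terminal -1; root [..X/O.X/XO.] d7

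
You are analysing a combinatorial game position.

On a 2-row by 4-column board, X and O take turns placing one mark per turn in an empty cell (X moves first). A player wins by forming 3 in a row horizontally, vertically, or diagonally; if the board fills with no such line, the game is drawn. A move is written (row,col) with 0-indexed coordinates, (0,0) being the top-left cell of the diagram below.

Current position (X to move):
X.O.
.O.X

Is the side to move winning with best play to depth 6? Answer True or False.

X winning at [X.O./.O.X]: False

p1 X@[X.O./.O.X]: (0,1)[XXO./.O.X]+0* (0,3)[X.OX/.O.X]+0 (1,0)[X.O./XO.X]+0 (1,2)[X.O./.OXX]+0
p2 O@[XXO./.O.X]: (0,3)[XXOO/.O.X]+0* (1,0)[XXO./OO.X]+0 (1,2)[XXO./.OOX]+0
p3 X@[XXOO/.O.X]: (1,0)[XXOO/XO.X]+0* (1,2)[XXOO/.OXX]+0
p4 O@[XXOO/XO.X]: (1,2)[XXOO/XOOX]+0*
p5 X@[XXOO/XOOX] terminal +0; root [X.O./.O.X] d6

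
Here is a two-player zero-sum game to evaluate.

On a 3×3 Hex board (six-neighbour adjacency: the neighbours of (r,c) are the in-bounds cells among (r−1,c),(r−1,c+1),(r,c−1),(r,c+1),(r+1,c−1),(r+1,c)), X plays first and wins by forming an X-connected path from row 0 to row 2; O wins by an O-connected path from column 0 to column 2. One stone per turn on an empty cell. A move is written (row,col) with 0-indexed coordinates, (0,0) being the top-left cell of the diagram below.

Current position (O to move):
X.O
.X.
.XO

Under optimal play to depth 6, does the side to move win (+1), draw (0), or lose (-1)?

p1 O@[X.O/.X./.XO]: (0,1)[XOO/.X./.XO]-1* (1,0)[X.O/OX./.XO]-1 (1,2)[X.O/.XO/.XO]-1 (2,0)[X.O/.X./OXO]-1
p2 X@[XOO/.X./.XO]: (1,0)[XOO/XX./.XO]+1* (1,2)[XOO/.XX/.XO]-1 (2,0)[XOO/.X./XXO]-1
p3 O@[XOO/XX./.XO] terminal -1; root [X.O/.X./.XO] d6

value(X.O/.X./.XO, O) = -1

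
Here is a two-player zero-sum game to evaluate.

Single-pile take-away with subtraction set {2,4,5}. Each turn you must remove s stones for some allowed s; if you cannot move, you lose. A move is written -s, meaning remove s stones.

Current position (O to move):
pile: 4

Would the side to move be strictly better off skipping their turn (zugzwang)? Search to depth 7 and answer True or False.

p1 O@[4]: -2[2]-1 -4[0]+1*
p2 X@[0] terminal -1; root [4] d7
pass branch (X moves first from the same position):
  | p1 X@[4]: -2[2]-1 -4[0]+1*
  | p2 O@[0] terminal -1; root [4] d7
O moving scores +1; O passing scores -1

zugzwang(4, O) = False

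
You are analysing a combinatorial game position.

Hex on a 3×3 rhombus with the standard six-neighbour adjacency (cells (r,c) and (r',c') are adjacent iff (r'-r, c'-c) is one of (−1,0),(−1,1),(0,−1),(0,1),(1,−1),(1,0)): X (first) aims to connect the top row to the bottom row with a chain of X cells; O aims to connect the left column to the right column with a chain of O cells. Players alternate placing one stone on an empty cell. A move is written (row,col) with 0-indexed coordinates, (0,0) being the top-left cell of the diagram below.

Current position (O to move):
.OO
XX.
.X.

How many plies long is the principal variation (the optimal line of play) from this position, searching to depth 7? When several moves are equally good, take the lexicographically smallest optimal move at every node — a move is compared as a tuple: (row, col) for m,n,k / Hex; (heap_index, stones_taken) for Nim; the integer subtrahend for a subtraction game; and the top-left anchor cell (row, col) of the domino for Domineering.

PV length from [.OO/XX./.X.]: 1 ply

[.OO/XX./.X.] O move#1: (0,0):+1/OOO/XX./.X.*, (1,2):-1/.OO/XXO/.X., (2,0):-1/.OO/XX./OX., (2,2):-1/.OO/XX./.XO
[OOO/XX./.X.] end (terminal -1, X#2); searched .OO/XX./.X. to 7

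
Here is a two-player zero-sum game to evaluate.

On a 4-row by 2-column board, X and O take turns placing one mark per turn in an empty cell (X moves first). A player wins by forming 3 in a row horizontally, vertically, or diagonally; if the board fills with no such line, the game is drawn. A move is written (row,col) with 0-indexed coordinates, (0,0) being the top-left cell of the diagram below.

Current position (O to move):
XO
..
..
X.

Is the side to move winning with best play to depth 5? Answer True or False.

[XO/../../X.] O move#1: (1,0):+0/XO/O./../X.*, (1,1):+0/XO/.O/../X., (2,0):+0/XO/../O./X., (2,1):+0/XO/../.O/X., (3,1):+0/XO/../../XO
[XO/O./../X.] X move#2: (1,1):+0/XO/OX/../X.*, (2,0):+0/XO/O./X./X., (2,1):+0/XO/O./.X/X., (3,1):+0/XO/O./../XX
[XO/OX/../X.] O move#3: (2,0):+0/XO/OX/O./X.*, (2,1):+0/XO/OX/.O/X., (3,1):+0/XO/OX/../XO
[XO/OX/O./X.] X move#4: (2,1):+0/XO/OX/OX/X.*, (3,1):+0/XO/OX/O./XX
[XO/OX/OX/X.] O move#5: (3,1):+0/XO/OX/OX/XO*
[XO/OX/OX/XO] end (terminal +0, X#6); searched XO/../../X. to 5

O winning at [XO/../../X.]: False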